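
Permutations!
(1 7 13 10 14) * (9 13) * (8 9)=[0, 7, 2, 3, 4, 5, 6, 8, 9, 13, 14, 11, 12, 10, 1]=(1 7 8 9 13 10 14)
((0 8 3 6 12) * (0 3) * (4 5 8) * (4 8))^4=(3 6 12)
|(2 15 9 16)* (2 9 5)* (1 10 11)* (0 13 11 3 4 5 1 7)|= 28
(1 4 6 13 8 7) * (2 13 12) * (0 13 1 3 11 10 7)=(0 13 8)(1 4 6 12 2)(3 11 10 7)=[13, 4, 1, 11, 6, 5, 12, 3, 0, 9, 7, 10, 2, 8]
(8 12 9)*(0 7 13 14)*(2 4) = (0 7 13 14)(2 4)(8 12 9) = [7, 1, 4, 3, 2, 5, 6, 13, 12, 8, 10, 11, 9, 14, 0]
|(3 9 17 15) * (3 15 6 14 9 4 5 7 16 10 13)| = |(3 4 5 7 16 10 13)(6 14 9 17)| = 28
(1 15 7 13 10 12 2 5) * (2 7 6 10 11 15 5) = [0, 5, 2, 3, 4, 1, 10, 13, 8, 9, 12, 15, 7, 11, 14, 6] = (1 5)(6 10 12 7 13 11 15)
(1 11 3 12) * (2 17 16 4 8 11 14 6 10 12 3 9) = [0, 14, 17, 3, 8, 5, 10, 7, 11, 2, 12, 9, 1, 13, 6, 15, 4, 16] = (1 14 6 10 12)(2 17 16 4 8 11 9)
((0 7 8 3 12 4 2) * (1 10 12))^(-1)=(0 2 4 12 10 1 3 8 7)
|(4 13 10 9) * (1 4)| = 5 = |(1 4 13 10 9)|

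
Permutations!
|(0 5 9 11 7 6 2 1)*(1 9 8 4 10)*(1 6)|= 11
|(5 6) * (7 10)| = 2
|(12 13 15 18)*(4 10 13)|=|(4 10 13 15 18 12)|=6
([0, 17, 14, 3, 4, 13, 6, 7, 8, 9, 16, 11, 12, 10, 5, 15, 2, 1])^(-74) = (17)(2 10 5)(13 14 16)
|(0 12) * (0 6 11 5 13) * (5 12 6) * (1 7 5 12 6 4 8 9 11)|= |(0 4 8 9 11 6 1 7 5 13)|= 10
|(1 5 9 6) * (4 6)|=|(1 5 9 4 6)|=5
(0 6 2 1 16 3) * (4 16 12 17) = [6, 12, 1, 0, 16, 5, 2, 7, 8, 9, 10, 11, 17, 13, 14, 15, 3, 4] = (0 6 2 1 12 17 4 16 3)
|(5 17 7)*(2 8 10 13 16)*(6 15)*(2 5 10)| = |(2 8)(5 17 7 10 13 16)(6 15)| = 6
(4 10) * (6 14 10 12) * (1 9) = (1 9)(4 12 6 14 10) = [0, 9, 2, 3, 12, 5, 14, 7, 8, 1, 4, 11, 6, 13, 10]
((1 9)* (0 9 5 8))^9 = ((0 9 1 5 8))^9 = (0 8 5 1 9)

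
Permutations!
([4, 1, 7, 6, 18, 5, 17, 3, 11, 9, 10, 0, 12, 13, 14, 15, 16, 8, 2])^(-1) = (0 11 8 17 6 3 7 2 18 4)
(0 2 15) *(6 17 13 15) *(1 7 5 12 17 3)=(0 2 6 3 1 7 5 12 17 13 15)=[2, 7, 6, 1, 4, 12, 3, 5, 8, 9, 10, 11, 17, 15, 14, 0, 16, 13]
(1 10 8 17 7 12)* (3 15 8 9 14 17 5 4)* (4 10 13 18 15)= (1 13 18 15 8 5 10 9 14 17 7 12)(3 4)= [0, 13, 2, 4, 3, 10, 6, 12, 5, 14, 9, 11, 1, 18, 17, 8, 16, 7, 15]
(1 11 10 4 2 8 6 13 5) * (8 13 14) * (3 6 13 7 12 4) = (1 11 10 3 6 14 8 13 5)(2 7 12 4) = [0, 11, 7, 6, 2, 1, 14, 12, 13, 9, 3, 10, 4, 5, 8]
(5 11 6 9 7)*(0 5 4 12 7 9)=(0 5 11 6)(4 12 7)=[5, 1, 2, 3, 12, 11, 0, 4, 8, 9, 10, 6, 7]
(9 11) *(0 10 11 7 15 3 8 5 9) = [10, 1, 2, 8, 4, 9, 6, 15, 5, 7, 11, 0, 12, 13, 14, 3] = (0 10 11)(3 8 5 9 7 15)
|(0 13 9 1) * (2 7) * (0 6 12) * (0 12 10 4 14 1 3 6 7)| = 11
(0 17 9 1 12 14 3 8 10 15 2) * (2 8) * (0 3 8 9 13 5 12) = [17, 0, 3, 2, 4, 12, 6, 7, 10, 1, 15, 11, 14, 5, 8, 9, 16, 13] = (0 17 13 5 12 14 8 10 15 9 1)(2 3)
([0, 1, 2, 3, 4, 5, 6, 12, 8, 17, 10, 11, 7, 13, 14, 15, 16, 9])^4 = (17)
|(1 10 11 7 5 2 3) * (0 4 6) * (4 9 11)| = 11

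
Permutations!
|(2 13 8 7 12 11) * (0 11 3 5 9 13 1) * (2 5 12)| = |(0 11 5 9 13 8 7 2 1)(3 12)| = 18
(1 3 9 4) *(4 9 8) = [0, 3, 2, 8, 1, 5, 6, 7, 4, 9] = (9)(1 3 8 4)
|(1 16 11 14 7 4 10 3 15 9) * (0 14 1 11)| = 11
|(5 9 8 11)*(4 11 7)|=6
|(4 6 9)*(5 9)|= 4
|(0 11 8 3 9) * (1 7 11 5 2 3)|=|(0 5 2 3 9)(1 7 11 8)|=20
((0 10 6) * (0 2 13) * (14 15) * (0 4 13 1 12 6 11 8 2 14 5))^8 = (0 14 1 11 5 6 2 10 15 12 8)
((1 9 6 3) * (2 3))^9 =(1 3 2 6 9)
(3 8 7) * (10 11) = (3 8 7)(10 11) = [0, 1, 2, 8, 4, 5, 6, 3, 7, 9, 11, 10]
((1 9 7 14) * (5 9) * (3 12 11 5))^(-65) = (1 14 7 9 5 11 12 3)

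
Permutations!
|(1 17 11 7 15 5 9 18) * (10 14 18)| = 10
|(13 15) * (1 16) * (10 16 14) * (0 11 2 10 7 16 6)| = |(0 11 2 10 6)(1 14 7 16)(13 15)| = 20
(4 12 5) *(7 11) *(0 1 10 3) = (0 1 10 3)(4 12 5)(7 11) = [1, 10, 2, 0, 12, 4, 6, 11, 8, 9, 3, 7, 5]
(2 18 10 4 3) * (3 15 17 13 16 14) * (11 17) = (2 18 10 4 15 11 17 13 16 14 3) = [0, 1, 18, 2, 15, 5, 6, 7, 8, 9, 4, 17, 12, 16, 3, 11, 14, 13, 10]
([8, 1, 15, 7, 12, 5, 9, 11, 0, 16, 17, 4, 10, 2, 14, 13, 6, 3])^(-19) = [8, 1, 13, 11, 10, 5, 16, 4, 0, 6, 3, 12, 17, 15, 14, 2, 9, 7]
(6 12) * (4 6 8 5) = [0, 1, 2, 3, 6, 4, 12, 7, 5, 9, 10, 11, 8] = (4 6 12 8 5)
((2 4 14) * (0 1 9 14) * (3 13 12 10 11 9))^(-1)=(0 4 2 14 9 11 10 12 13 3 1)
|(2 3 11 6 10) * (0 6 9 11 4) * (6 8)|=|(0 8 6 10 2 3 4)(9 11)|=14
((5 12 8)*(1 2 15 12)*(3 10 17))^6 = (17)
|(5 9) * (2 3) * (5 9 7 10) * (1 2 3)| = 6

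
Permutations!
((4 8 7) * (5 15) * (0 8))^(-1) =(0 4 7 8)(5 15)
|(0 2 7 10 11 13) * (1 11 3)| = |(0 2 7 10 3 1 11 13)| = 8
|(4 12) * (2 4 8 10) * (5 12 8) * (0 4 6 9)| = 14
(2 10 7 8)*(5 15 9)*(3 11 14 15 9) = [0, 1, 10, 11, 4, 9, 6, 8, 2, 5, 7, 14, 12, 13, 15, 3] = (2 10 7 8)(3 11 14 15)(5 9)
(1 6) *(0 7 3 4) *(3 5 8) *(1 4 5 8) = (0 7 8 3 5 1 6 4) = [7, 6, 2, 5, 0, 1, 4, 8, 3]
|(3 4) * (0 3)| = 3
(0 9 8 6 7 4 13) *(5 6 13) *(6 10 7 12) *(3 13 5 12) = (0 9 8 5 10 7 4 12 6 3 13) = [9, 1, 2, 13, 12, 10, 3, 4, 5, 8, 7, 11, 6, 0]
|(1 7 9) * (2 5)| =6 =|(1 7 9)(2 5)|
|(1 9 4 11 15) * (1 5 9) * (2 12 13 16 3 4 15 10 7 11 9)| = 9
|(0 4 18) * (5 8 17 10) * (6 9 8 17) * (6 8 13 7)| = 12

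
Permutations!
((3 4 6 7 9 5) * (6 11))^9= ((3 4 11 6 7 9 5))^9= (3 11 7 5 4 6 9)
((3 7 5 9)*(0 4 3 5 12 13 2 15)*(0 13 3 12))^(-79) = (0 4 12 3 7)(2 13 15)(5 9)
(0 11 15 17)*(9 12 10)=[11, 1, 2, 3, 4, 5, 6, 7, 8, 12, 9, 15, 10, 13, 14, 17, 16, 0]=(0 11 15 17)(9 12 10)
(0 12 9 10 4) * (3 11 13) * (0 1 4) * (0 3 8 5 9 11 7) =[12, 4, 2, 7, 1, 9, 6, 0, 5, 10, 3, 13, 11, 8] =(0 12 11 13 8 5 9 10 3 7)(1 4)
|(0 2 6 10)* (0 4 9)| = 6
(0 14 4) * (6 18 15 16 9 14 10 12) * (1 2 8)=(0 10 12 6 18 15 16 9 14 4)(1 2 8)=[10, 2, 8, 3, 0, 5, 18, 7, 1, 14, 12, 11, 6, 13, 4, 16, 9, 17, 15]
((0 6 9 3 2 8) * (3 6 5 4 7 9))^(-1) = (0 8 2 3 6 9 7 4 5)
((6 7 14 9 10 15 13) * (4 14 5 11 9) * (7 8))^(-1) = ((4 14)(5 11 9 10 15 13 6 8 7))^(-1) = (4 14)(5 7 8 6 13 15 10 9 11)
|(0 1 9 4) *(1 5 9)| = |(0 5 9 4)| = 4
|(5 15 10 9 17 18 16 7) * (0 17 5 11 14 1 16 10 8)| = 40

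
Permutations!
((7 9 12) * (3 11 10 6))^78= ((3 11 10 6)(7 9 12))^78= (12)(3 10)(6 11)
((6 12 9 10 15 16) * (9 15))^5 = ((6 12 15 16)(9 10))^5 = (6 12 15 16)(9 10)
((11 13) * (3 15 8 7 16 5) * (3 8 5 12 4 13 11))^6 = (3 12 8)(4 7 15)(5 13 16)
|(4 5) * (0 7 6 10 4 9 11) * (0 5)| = 15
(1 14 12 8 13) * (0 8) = (0 8 13 1 14 12) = [8, 14, 2, 3, 4, 5, 6, 7, 13, 9, 10, 11, 0, 1, 12]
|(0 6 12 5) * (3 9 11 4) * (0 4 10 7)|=|(0 6 12 5 4 3 9 11 10 7)|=10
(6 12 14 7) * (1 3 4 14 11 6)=(1 3 4 14 7)(6 12 11)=[0, 3, 2, 4, 14, 5, 12, 1, 8, 9, 10, 6, 11, 13, 7]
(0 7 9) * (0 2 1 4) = (0 7 9 2 1 4) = [7, 4, 1, 3, 0, 5, 6, 9, 8, 2]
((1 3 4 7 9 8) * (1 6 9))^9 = ((1 3 4 7)(6 9 8))^9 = (9)(1 3 4 7)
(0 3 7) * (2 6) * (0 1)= (0 3 7 1)(2 6)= [3, 0, 6, 7, 4, 5, 2, 1]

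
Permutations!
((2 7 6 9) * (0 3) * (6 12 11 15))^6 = ((0 3)(2 7 12 11 15 6 9))^6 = (2 9 6 15 11 12 7)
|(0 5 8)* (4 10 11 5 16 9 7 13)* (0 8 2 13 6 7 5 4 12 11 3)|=22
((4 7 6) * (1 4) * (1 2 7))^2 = ((1 4)(2 7 6))^2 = (2 6 7)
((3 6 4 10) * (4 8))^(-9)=(3 6 8 4 10)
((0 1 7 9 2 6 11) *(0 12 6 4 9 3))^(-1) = ((0 1 7 3)(2 4 9)(6 11 12))^(-1) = (0 3 7 1)(2 9 4)(6 12 11)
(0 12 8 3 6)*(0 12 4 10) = (0 4 10)(3 6 12 8) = [4, 1, 2, 6, 10, 5, 12, 7, 3, 9, 0, 11, 8]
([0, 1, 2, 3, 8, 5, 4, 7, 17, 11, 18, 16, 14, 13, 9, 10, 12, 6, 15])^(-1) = [0, 1, 2, 3, 6, 5, 17, 7, 4, 14, 15, 9, 16, 13, 12, 18, 11, 8, 10]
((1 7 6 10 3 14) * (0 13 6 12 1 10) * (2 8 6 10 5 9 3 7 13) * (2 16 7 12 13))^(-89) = ((0 16 7 13 10 12 1 2 8 6)(3 14 5 9))^(-89) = (0 16 7 13 10 12 1 2 8 6)(3 9 5 14)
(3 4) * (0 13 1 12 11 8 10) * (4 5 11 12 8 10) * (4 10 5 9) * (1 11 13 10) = (0 10)(1 8)(3 9 4)(5 13 11) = [10, 8, 2, 9, 3, 13, 6, 7, 1, 4, 0, 5, 12, 11]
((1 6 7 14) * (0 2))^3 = (0 2)(1 14 7 6)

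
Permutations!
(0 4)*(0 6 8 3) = (0 4 6 8 3) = [4, 1, 2, 0, 6, 5, 8, 7, 3]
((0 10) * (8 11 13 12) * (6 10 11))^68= ((0 11 13 12 8 6 10))^68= (0 6 12 11 10 8 13)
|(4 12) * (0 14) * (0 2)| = 6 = |(0 14 2)(4 12)|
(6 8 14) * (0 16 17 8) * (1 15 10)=(0 16 17 8 14 6)(1 15 10)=[16, 15, 2, 3, 4, 5, 0, 7, 14, 9, 1, 11, 12, 13, 6, 10, 17, 8]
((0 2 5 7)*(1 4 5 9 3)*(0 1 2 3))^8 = ((0 3 2 9)(1 4 5 7))^8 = (9)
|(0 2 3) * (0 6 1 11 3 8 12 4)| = 20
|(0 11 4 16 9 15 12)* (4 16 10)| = |(0 11 16 9 15 12)(4 10)| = 6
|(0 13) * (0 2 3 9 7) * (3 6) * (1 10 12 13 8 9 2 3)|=28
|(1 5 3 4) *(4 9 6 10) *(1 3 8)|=15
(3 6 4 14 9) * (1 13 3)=(1 13 3 6 4 14 9)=[0, 13, 2, 6, 14, 5, 4, 7, 8, 1, 10, 11, 12, 3, 9]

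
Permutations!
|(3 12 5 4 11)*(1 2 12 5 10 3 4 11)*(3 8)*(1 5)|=6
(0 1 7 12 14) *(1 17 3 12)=[17, 7, 2, 12, 4, 5, 6, 1, 8, 9, 10, 11, 14, 13, 0, 15, 16, 3]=(0 17 3 12 14)(1 7)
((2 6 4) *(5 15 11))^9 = ((2 6 4)(5 15 11))^9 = (15)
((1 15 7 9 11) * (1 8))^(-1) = (1 8 11 9 7 15)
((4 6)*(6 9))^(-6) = (9)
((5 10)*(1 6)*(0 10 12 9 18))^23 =(0 18 9 12 5 10)(1 6)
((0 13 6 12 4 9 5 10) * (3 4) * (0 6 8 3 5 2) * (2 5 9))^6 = ((0 13 8 3 4 2)(5 10 6 12 9))^6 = (13)(5 10 6 12 9)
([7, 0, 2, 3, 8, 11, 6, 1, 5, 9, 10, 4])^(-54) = (4 5)(8 11)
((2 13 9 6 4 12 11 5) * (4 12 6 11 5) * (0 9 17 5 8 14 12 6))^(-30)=(0 11)(2 17)(4 9)(5 13)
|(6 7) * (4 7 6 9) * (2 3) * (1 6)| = 6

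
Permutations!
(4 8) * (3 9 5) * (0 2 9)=[2, 1, 9, 0, 8, 3, 6, 7, 4, 5]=(0 2 9 5 3)(4 8)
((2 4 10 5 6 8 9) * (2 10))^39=(2 4)(5 10 9 8 6)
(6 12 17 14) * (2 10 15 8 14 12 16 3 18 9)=[0, 1, 10, 18, 4, 5, 16, 7, 14, 2, 15, 11, 17, 13, 6, 8, 3, 12, 9]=(2 10 15 8 14 6 16 3 18 9)(12 17)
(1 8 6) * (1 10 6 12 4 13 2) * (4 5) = [0, 8, 1, 3, 13, 4, 10, 7, 12, 9, 6, 11, 5, 2] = (1 8 12 5 4 13 2)(6 10)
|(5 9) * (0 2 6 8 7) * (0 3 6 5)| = 4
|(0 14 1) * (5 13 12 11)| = 12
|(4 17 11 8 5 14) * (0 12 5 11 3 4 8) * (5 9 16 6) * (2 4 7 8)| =|(0 12 9 16 6 5 14 2 4 17 3 7 8 11)| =14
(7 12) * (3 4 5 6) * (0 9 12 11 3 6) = [9, 1, 2, 4, 5, 0, 6, 11, 8, 12, 10, 3, 7] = (0 9 12 7 11 3 4 5)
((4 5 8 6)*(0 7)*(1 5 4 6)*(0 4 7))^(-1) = (1 8 5)(4 7)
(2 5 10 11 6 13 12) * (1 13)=(1 13 12 2 5 10 11 6)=[0, 13, 5, 3, 4, 10, 1, 7, 8, 9, 11, 6, 2, 12]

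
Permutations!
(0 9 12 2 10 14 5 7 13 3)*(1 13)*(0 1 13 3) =(0 9 12 2 10 14 5 7 13)(1 3) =[9, 3, 10, 1, 4, 7, 6, 13, 8, 12, 14, 11, 2, 0, 5]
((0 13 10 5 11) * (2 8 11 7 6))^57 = (0 5 2)(6 11 10)(7 8 13)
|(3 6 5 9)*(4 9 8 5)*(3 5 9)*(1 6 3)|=|(1 6 4)(5 8 9)|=3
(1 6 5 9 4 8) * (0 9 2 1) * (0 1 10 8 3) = (0 9 4 3)(1 6 5 2 10 8) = [9, 6, 10, 0, 3, 2, 5, 7, 1, 4, 8]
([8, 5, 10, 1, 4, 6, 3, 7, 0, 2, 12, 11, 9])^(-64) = (12)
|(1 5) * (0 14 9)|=|(0 14 9)(1 5)|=6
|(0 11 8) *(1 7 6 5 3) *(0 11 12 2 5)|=8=|(0 12 2 5 3 1 7 6)(8 11)|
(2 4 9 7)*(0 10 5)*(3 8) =[10, 1, 4, 8, 9, 0, 6, 2, 3, 7, 5] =(0 10 5)(2 4 9 7)(3 8)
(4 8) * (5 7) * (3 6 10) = (3 6 10)(4 8)(5 7) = [0, 1, 2, 6, 8, 7, 10, 5, 4, 9, 3]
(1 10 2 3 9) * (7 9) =[0, 10, 3, 7, 4, 5, 6, 9, 8, 1, 2] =(1 10 2 3 7 9)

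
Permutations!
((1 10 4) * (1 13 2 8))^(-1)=(1 8 2 13 4 10)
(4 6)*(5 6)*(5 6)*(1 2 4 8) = (1 2 4 6 8) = [0, 2, 4, 3, 6, 5, 8, 7, 1]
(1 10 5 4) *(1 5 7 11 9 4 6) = (1 10 7 11 9 4 5 6) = [0, 10, 2, 3, 5, 6, 1, 11, 8, 4, 7, 9]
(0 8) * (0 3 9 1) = (0 8 3 9 1) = [8, 0, 2, 9, 4, 5, 6, 7, 3, 1]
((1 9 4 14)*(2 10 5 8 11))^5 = ((1 9 4 14)(2 10 5 8 11))^5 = (1 9 4 14)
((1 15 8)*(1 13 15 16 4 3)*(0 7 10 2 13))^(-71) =(0 8 15 13 2 10 7)(1 16 4 3)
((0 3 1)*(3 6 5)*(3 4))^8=(0 5 3)(1 6 4)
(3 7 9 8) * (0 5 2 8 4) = (0 5 2 8 3 7 9 4) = [5, 1, 8, 7, 0, 2, 6, 9, 3, 4]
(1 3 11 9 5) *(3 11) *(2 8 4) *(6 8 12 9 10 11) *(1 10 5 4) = (1 6 8)(2 12 9 4)(5 10 11) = [0, 6, 12, 3, 2, 10, 8, 7, 1, 4, 11, 5, 9]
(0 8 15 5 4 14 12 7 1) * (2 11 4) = [8, 0, 11, 3, 14, 2, 6, 1, 15, 9, 10, 4, 7, 13, 12, 5] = (0 8 15 5 2 11 4 14 12 7 1)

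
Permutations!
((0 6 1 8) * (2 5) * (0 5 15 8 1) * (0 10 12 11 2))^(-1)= (0 5 8 15 2 11 12 10 6)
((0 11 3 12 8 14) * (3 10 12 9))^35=((0 11 10 12 8 14)(3 9))^35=(0 14 8 12 10 11)(3 9)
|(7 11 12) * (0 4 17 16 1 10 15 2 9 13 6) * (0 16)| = 24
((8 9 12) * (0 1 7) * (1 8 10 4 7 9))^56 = (12)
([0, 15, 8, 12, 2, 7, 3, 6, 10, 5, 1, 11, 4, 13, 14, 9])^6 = (1 3)(2 5)(4 9)(6 10)(7 8)(12 15)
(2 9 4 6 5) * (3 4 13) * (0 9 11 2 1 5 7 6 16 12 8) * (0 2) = (0 9 13 3 4 16 12 8 2 11)(1 5)(6 7) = [9, 5, 11, 4, 16, 1, 7, 6, 2, 13, 10, 0, 8, 3, 14, 15, 12]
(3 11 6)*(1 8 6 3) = (1 8 6)(3 11) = [0, 8, 2, 11, 4, 5, 1, 7, 6, 9, 10, 3]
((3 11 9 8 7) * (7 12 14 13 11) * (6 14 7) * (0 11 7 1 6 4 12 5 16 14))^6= ((0 11 9 8 5 16 14 13 7 3 4 12 1 6))^6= (0 14 1 5 4 9 7)(3 11 13 6 16 12 8)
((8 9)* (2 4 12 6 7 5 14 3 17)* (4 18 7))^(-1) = ((2 18 7 5 14 3 17)(4 12 6)(8 9))^(-1) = (2 17 3 14 5 7 18)(4 6 12)(8 9)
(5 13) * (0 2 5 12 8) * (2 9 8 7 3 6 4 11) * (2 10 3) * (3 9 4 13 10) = (0 4 11 3 6 13 12 7 2 5 10 9 8) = [4, 1, 5, 6, 11, 10, 13, 2, 0, 8, 9, 3, 7, 12]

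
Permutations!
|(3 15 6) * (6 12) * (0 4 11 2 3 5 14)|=|(0 4 11 2 3 15 12 6 5 14)|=10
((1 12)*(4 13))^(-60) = (13)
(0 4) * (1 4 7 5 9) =(0 7 5 9 1 4) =[7, 4, 2, 3, 0, 9, 6, 5, 8, 1]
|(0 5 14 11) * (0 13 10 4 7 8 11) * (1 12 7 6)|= 9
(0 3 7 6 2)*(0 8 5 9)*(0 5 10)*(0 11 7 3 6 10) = (0 6 2 8)(5 9)(7 10 11) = [6, 1, 8, 3, 4, 9, 2, 10, 0, 5, 11, 7]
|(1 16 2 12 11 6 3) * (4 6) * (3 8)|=9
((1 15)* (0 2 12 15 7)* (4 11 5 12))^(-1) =((0 2 4 11 5 12 15 1 7))^(-1) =(0 7 1 15 12 5 11 4 2)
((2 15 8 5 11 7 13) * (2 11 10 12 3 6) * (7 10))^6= (2 11 15 10 8 12 5 3 7 6 13)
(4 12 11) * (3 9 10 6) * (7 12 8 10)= [0, 1, 2, 9, 8, 5, 3, 12, 10, 7, 6, 4, 11]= (3 9 7 12 11 4 8 10 6)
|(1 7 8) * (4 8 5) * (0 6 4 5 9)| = |(0 6 4 8 1 7 9)| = 7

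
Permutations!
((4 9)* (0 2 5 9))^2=(0 5 4 2 9)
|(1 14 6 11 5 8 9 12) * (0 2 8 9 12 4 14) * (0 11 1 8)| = |(0 2)(1 11 5 9 4 14 6)(8 12)| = 14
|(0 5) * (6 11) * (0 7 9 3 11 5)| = 6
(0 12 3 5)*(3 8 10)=(0 12 8 10 3 5)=[12, 1, 2, 5, 4, 0, 6, 7, 10, 9, 3, 11, 8]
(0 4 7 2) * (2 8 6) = (0 4 7 8 6 2) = [4, 1, 0, 3, 7, 5, 2, 8, 6]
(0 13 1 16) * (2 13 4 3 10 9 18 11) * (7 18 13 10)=(0 4 3 7 18 11 2 10 9 13 1 16)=[4, 16, 10, 7, 3, 5, 6, 18, 8, 13, 9, 2, 12, 1, 14, 15, 0, 17, 11]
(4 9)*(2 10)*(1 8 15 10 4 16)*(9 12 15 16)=(1 8 16)(2 4 12 15 10)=[0, 8, 4, 3, 12, 5, 6, 7, 16, 9, 2, 11, 15, 13, 14, 10, 1]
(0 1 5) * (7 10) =(0 1 5)(7 10) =[1, 5, 2, 3, 4, 0, 6, 10, 8, 9, 7]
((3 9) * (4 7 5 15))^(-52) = (15)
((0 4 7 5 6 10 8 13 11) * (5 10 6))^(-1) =(0 11 13 8 10 7 4)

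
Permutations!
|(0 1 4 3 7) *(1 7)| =|(0 7)(1 4 3)| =6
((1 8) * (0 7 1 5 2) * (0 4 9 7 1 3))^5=(0 4 1 9 8 7 5 3 2)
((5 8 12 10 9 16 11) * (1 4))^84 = (16)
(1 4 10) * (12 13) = [0, 4, 2, 3, 10, 5, 6, 7, 8, 9, 1, 11, 13, 12] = (1 4 10)(12 13)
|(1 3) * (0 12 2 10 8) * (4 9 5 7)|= |(0 12 2 10 8)(1 3)(4 9 5 7)|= 20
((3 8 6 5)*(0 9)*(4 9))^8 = ((0 4 9)(3 8 6 5))^8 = (0 9 4)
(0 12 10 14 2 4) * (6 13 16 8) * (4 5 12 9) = (0 9 4)(2 5 12 10 14)(6 13 16 8) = [9, 1, 5, 3, 0, 12, 13, 7, 6, 4, 14, 11, 10, 16, 2, 15, 8]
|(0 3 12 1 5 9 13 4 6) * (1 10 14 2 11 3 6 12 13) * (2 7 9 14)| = |(0 6)(1 5 14 7 9)(2 11 3 13 4 12 10)| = 70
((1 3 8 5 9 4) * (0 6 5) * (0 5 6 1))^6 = ((0 1 3 8 5 9 4))^6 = (0 4 9 5 8 3 1)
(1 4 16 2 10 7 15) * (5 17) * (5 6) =(1 4 16 2 10 7 15)(5 17 6) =[0, 4, 10, 3, 16, 17, 5, 15, 8, 9, 7, 11, 12, 13, 14, 1, 2, 6]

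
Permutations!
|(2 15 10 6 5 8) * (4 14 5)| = 8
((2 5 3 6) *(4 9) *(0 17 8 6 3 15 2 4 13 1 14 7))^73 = (0 6 13 7 8 9 14 17 4 1)(2 5 15)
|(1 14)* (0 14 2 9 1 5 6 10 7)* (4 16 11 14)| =9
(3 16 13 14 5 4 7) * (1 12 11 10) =(1 12 11 10)(3 16 13 14 5 4 7) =[0, 12, 2, 16, 7, 4, 6, 3, 8, 9, 1, 10, 11, 14, 5, 15, 13]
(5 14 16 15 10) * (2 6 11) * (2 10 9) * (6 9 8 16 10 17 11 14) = [0, 1, 9, 3, 4, 6, 14, 7, 16, 2, 5, 17, 12, 13, 10, 8, 15, 11] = (2 9)(5 6 14 10)(8 16 15)(11 17)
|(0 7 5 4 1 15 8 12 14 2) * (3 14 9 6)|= |(0 7 5 4 1 15 8 12 9 6 3 14 2)|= 13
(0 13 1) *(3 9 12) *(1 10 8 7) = [13, 0, 2, 9, 4, 5, 6, 1, 7, 12, 8, 11, 3, 10] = (0 13 10 8 7 1)(3 9 12)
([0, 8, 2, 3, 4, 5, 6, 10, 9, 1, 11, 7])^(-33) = [0, 1, 2, 3, 4, 5, 6, 7, 8, 9, 10, 11]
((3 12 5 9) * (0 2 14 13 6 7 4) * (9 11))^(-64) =(0 4 7 6 13 14 2)(3 12 5 11 9)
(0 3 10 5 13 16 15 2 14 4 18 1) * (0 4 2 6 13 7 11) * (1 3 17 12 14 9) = (0 17 12 14 2 9 1 4 18 3 10 5 7 11)(6 13 16 15) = [17, 4, 9, 10, 18, 7, 13, 11, 8, 1, 5, 0, 14, 16, 2, 6, 15, 12, 3]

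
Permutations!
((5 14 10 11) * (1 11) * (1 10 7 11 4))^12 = (14)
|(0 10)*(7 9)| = |(0 10)(7 9)| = 2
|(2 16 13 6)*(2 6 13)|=2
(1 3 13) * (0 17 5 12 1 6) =(0 17 5 12 1 3 13 6) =[17, 3, 2, 13, 4, 12, 0, 7, 8, 9, 10, 11, 1, 6, 14, 15, 16, 5]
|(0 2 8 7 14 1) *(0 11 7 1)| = 7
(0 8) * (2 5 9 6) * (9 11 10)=[8, 1, 5, 3, 4, 11, 2, 7, 0, 6, 9, 10]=(0 8)(2 5 11 10 9 6)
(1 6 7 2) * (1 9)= (1 6 7 2 9)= [0, 6, 9, 3, 4, 5, 7, 2, 8, 1]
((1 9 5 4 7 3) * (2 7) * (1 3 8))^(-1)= ((1 9 5 4 2 7 8))^(-1)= (1 8 7 2 4 5 9)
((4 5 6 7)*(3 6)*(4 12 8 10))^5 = ((3 6 7 12 8 10 4 5))^5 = (3 10 7 5 8 6 4 12)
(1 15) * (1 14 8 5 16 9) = [0, 15, 2, 3, 4, 16, 6, 7, 5, 1, 10, 11, 12, 13, 8, 14, 9] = (1 15 14 8 5 16 9)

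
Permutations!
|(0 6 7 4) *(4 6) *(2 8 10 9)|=4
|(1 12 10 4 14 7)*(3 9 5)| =6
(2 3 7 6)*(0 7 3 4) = (0 7 6 2 4) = [7, 1, 4, 3, 0, 5, 2, 6]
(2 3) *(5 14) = (2 3)(5 14) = [0, 1, 3, 2, 4, 14, 6, 7, 8, 9, 10, 11, 12, 13, 5]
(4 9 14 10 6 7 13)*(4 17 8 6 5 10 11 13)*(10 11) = (4 9 14 10 5 11 13 17 8 6 7) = [0, 1, 2, 3, 9, 11, 7, 4, 6, 14, 5, 13, 12, 17, 10, 15, 16, 8]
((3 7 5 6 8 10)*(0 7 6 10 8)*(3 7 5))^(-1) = (0 6 3 7 10 5)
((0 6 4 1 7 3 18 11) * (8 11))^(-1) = ((0 6 4 1 7 3 18 8 11))^(-1) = (0 11 8 18 3 7 1 4 6)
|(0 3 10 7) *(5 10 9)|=|(0 3 9 5 10 7)|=6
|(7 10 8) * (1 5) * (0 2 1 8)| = 7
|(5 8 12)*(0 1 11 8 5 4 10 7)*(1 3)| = 9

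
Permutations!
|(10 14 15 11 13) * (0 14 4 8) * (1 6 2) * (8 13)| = 15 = |(0 14 15 11 8)(1 6 2)(4 13 10)|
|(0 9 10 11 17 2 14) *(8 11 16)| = |(0 9 10 16 8 11 17 2 14)| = 9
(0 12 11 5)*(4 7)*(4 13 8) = (0 12 11 5)(4 7 13 8) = [12, 1, 2, 3, 7, 0, 6, 13, 4, 9, 10, 5, 11, 8]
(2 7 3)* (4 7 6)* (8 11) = (2 6 4 7 3)(8 11) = [0, 1, 6, 2, 7, 5, 4, 3, 11, 9, 10, 8]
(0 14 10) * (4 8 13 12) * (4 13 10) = [14, 1, 2, 3, 8, 5, 6, 7, 10, 9, 0, 11, 13, 12, 4] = (0 14 4 8 10)(12 13)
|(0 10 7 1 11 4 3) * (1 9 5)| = |(0 10 7 9 5 1 11 4 3)| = 9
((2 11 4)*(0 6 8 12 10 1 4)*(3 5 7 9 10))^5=((0 6 8 12 3 5 7 9 10 1 4 2 11))^5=(0 5 4 8 9 11 3 1 6 7 2 12 10)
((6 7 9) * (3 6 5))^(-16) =((3 6 7 9 5))^(-16) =(3 5 9 7 6)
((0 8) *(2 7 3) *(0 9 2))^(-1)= (0 3 7 2 9 8)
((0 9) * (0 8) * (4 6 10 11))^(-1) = (0 8 9)(4 11 10 6)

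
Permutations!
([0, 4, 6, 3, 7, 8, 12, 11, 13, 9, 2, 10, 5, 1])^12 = [0, 4, 6, 3, 7, 8, 12, 11, 13, 9, 2, 10, 5, 1]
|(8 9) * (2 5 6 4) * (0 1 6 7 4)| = 12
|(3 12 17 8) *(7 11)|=|(3 12 17 8)(7 11)|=4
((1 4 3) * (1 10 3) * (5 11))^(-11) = (1 4)(3 10)(5 11)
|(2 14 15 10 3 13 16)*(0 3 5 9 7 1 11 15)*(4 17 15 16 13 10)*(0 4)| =14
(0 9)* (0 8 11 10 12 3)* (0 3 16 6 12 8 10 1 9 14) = (0 14)(1 9 10 8 11)(6 12 16) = [14, 9, 2, 3, 4, 5, 12, 7, 11, 10, 8, 1, 16, 13, 0, 15, 6]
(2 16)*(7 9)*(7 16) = (2 7 9 16) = [0, 1, 7, 3, 4, 5, 6, 9, 8, 16, 10, 11, 12, 13, 14, 15, 2]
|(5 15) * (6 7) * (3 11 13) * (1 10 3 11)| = |(1 10 3)(5 15)(6 7)(11 13)| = 6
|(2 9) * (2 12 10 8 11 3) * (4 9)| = 8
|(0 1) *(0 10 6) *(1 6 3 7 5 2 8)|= 14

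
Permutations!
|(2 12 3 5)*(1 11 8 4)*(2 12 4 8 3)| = |(1 11 3 5 12 2 4)| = 7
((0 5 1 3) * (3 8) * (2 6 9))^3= (9)(0 8 5 3 1)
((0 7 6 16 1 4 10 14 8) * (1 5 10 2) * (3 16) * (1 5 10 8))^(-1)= ((0 7 6 3 16 10 14 1 4 2 5 8))^(-1)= (0 8 5 2 4 1 14 10 16 3 6 7)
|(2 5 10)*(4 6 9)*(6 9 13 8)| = 6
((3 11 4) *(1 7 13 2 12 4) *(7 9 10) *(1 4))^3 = (1 7 12 10 2 9 13)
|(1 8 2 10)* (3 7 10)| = |(1 8 2 3 7 10)| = 6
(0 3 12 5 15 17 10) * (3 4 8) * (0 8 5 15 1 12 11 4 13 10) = (0 13 10 8 3 11 4 5 1 12 15 17) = [13, 12, 2, 11, 5, 1, 6, 7, 3, 9, 8, 4, 15, 10, 14, 17, 16, 0]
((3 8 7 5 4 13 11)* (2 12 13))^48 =(2 11 7)(3 5 12)(4 13 8)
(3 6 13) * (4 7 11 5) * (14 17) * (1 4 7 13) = (1 4 13 3 6)(5 7 11)(14 17) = [0, 4, 2, 6, 13, 7, 1, 11, 8, 9, 10, 5, 12, 3, 17, 15, 16, 14]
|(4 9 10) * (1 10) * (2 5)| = 4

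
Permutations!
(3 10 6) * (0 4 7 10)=(0 4 7 10 6 3)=[4, 1, 2, 0, 7, 5, 3, 10, 8, 9, 6]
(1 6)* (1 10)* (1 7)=(1 6 10 7)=[0, 6, 2, 3, 4, 5, 10, 1, 8, 9, 7]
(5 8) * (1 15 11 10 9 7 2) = (1 15 11 10 9 7 2)(5 8) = [0, 15, 1, 3, 4, 8, 6, 2, 5, 7, 9, 10, 12, 13, 14, 11]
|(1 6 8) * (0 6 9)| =|(0 6 8 1 9)| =5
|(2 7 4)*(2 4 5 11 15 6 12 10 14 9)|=10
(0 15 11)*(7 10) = (0 15 11)(7 10) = [15, 1, 2, 3, 4, 5, 6, 10, 8, 9, 7, 0, 12, 13, 14, 11]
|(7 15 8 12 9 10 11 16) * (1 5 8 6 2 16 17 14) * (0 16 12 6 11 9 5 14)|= |(0 16 7 15 11 17)(1 14)(2 12 5 8 6)(9 10)|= 30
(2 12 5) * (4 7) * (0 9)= (0 9)(2 12 5)(4 7)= [9, 1, 12, 3, 7, 2, 6, 4, 8, 0, 10, 11, 5]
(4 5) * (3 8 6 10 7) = [0, 1, 2, 8, 5, 4, 10, 3, 6, 9, 7] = (3 8 6 10 7)(4 5)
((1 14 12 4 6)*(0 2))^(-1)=((0 2)(1 14 12 4 6))^(-1)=(0 2)(1 6 4 12 14)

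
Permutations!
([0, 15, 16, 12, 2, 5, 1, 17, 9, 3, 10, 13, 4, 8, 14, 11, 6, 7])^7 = (1 12 11 2 8 6 3 15 4 13 16 9)(7 17)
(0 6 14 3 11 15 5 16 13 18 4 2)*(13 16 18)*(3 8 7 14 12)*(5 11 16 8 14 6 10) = (0 10 5 18 4 2)(3 16 8 7 6 12)(11 15) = [10, 1, 0, 16, 2, 18, 12, 6, 7, 9, 5, 15, 3, 13, 14, 11, 8, 17, 4]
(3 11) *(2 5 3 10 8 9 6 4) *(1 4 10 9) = (1 4 2 5 3 11 9 6 10 8) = [0, 4, 5, 11, 2, 3, 10, 7, 1, 6, 8, 9]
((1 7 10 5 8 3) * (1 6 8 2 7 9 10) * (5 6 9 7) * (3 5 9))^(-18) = (10)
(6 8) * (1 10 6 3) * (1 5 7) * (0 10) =(0 10 6 8 3 5 7 1) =[10, 0, 2, 5, 4, 7, 8, 1, 3, 9, 6]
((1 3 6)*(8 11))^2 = (11)(1 6 3)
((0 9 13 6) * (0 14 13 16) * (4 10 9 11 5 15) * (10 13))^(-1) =(0 16 9 10 14 6 13 4 15 5 11) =((0 11 5 15 4 13 6 14 10 9 16))^(-1)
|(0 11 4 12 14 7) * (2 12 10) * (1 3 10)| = |(0 11 4 1 3 10 2 12 14 7)| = 10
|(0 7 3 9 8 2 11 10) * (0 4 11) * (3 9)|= 15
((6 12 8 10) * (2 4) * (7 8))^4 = (6 10 8 7 12)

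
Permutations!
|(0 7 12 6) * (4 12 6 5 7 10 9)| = 8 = |(0 10 9 4 12 5 7 6)|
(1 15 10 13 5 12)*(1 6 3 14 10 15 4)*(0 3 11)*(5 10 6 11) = (15)(0 3 14 6 5 12 11)(1 4)(10 13) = [3, 4, 2, 14, 1, 12, 5, 7, 8, 9, 13, 0, 11, 10, 6, 15]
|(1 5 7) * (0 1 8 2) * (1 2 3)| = |(0 2)(1 5 7 8 3)| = 10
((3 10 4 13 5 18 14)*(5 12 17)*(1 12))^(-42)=((1 12 17 5 18 14 3 10 4 13))^(-42)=(1 4 3 18 17)(5 12 13 10 14)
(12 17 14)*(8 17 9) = (8 17 14 12 9) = [0, 1, 2, 3, 4, 5, 6, 7, 17, 8, 10, 11, 9, 13, 12, 15, 16, 14]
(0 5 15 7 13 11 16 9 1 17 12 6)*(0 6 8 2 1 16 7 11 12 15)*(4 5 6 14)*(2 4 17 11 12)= (0 6 14 17 15 12 8 4 5)(1 11 7 13 2)(9 16)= [6, 11, 1, 3, 5, 0, 14, 13, 4, 16, 10, 7, 8, 2, 17, 12, 9, 15]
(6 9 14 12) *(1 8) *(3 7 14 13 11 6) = (1 8)(3 7 14 12)(6 9 13 11) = [0, 8, 2, 7, 4, 5, 9, 14, 1, 13, 10, 6, 3, 11, 12]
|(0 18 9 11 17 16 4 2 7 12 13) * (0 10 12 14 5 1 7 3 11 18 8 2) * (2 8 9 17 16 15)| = 60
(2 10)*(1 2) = (1 2 10) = [0, 2, 10, 3, 4, 5, 6, 7, 8, 9, 1]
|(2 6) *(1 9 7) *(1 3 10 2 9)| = |(2 6 9 7 3 10)| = 6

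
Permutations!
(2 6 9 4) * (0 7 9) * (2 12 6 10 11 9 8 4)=(0 7 8 4 12 6)(2 10 11 9)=[7, 1, 10, 3, 12, 5, 0, 8, 4, 2, 11, 9, 6]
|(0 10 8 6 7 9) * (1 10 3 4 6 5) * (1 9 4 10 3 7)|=10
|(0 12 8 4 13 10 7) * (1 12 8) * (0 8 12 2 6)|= |(0 12 1 2 6)(4 13 10 7 8)|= 5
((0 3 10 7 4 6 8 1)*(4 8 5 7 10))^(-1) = ((10)(0 3 4 6 5 7 8 1))^(-1) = (10)(0 1 8 7 5 6 4 3)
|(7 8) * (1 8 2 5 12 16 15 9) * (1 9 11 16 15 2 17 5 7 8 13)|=|(1 13)(2 7 17 5 12 15 11 16)|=8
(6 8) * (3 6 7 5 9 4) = (3 6 8 7 5 9 4) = [0, 1, 2, 6, 3, 9, 8, 5, 7, 4]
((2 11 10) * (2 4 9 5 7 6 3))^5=(2 5 11 7 10 6 4 3 9)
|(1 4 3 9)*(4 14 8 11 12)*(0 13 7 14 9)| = 18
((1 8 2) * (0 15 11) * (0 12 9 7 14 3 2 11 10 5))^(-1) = (0 5 10 15)(1 2 3 14 7 9 12 11 8)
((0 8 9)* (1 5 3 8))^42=((0 1 5 3 8 9))^42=(9)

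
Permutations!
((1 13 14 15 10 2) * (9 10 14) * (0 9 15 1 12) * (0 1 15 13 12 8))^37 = ((0 9 10 2 8)(1 12)(14 15))^37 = (0 10 8 9 2)(1 12)(14 15)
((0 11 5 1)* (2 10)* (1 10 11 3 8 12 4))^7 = (0 3 8 12 4 1)(2 10 5 11)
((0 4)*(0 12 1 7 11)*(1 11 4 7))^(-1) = ((0 7 4 12 11))^(-1) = (0 11 12 4 7)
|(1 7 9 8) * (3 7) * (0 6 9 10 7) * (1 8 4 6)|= |(0 1 3)(4 6 9)(7 10)|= 6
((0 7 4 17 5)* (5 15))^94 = (0 15 4)(5 17 7)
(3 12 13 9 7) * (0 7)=(0 7 3 12 13 9)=[7, 1, 2, 12, 4, 5, 6, 3, 8, 0, 10, 11, 13, 9]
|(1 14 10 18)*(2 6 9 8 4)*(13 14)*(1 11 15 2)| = |(1 13 14 10 18 11 15 2 6 9 8 4)| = 12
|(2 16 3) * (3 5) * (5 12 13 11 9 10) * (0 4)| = |(0 4)(2 16 12 13 11 9 10 5 3)| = 18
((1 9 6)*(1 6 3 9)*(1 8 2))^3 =(3 9)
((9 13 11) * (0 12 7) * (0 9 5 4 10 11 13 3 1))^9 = ((13)(0 12 7 9 3 1)(4 10 11 5))^9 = (13)(0 9)(1 7)(3 12)(4 10 11 5)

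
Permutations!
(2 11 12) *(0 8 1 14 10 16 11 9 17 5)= (0 8 1 14 10 16 11 12 2 9 17 5)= [8, 14, 9, 3, 4, 0, 6, 7, 1, 17, 16, 12, 2, 13, 10, 15, 11, 5]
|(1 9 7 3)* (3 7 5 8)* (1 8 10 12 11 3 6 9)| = |(3 8 6 9 5 10 12 11)| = 8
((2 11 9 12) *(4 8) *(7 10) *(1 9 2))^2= (1 12 9)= ((1 9 12)(2 11)(4 8)(7 10))^2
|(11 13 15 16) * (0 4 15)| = |(0 4 15 16 11 13)| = 6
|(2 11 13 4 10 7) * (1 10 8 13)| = 15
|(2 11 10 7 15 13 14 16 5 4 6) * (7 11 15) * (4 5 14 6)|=4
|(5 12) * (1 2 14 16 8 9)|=|(1 2 14 16 8 9)(5 12)|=6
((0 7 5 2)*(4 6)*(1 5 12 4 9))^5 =((0 7 12 4 6 9 1 5 2))^5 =(0 9 7 1 12 5 4 2 6)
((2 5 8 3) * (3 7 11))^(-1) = ((2 5 8 7 11 3))^(-1) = (2 3 11 7 8 5)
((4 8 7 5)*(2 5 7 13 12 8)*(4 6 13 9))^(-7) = (2 5 6 13 12 8 9 4) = ((2 5 6 13 12 8 9 4))^(-7)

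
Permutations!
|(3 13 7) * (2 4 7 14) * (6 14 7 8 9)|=|(2 4 8 9 6 14)(3 13 7)|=6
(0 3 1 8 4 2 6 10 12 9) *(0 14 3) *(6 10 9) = (1 8 4 2 10 12 6 9 14 3) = [0, 8, 10, 1, 2, 5, 9, 7, 4, 14, 12, 11, 6, 13, 3]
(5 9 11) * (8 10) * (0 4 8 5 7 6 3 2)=(0 4 8 10 5 9 11 7 6 3 2)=[4, 1, 0, 2, 8, 9, 3, 6, 10, 11, 5, 7]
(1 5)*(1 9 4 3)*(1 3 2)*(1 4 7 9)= (1 5)(2 4)(7 9)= [0, 5, 4, 3, 2, 1, 6, 9, 8, 7]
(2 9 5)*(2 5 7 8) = (2 9 7 8) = [0, 1, 9, 3, 4, 5, 6, 8, 2, 7]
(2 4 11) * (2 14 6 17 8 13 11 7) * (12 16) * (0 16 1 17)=[16, 17, 4, 3, 7, 5, 0, 2, 13, 9, 10, 14, 1, 11, 6, 15, 12, 8]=(0 16 12 1 17 8 13 11 14 6)(2 4 7)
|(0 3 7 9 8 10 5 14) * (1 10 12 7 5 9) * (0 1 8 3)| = |(1 10 9 3 5 14)(7 8 12)| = 6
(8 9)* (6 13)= (6 13)(8 9)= [0, 1, 2, 3, 4, 5, 13, 7, 9, 8, 10, 11, 12, 6]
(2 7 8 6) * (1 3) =(1 3)(2 7 8 6) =[0, 3, 7, 1, 4, 5, 2, 8, 6]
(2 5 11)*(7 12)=(2 5 11)(7 12)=[0, 1, 5, 3, 4, 11, 6, 12, 8, 9, 10, 2, 7]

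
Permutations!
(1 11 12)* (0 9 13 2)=(0 9 13 2)(1 11 12)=[9, 11, 0, 3, 4, 5, 6, 7, 8, 13, 10, 12, 1, 2]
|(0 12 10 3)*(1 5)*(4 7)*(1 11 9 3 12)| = |(0 1 5 11 9 3)(4 7)(10 12)| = 6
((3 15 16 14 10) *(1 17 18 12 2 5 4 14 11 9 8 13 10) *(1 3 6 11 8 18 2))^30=(1 11 8 14 17 9 13 3 2 18 10 15 5 12 6 16 4)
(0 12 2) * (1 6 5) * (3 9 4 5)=(0 12 2)(1 6 3 9 4 5)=[12, 6, 0, 9, 5, 1, 3, 7, 8, 4, 10, 11, 2]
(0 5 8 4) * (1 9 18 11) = [5, 9, 2, 3, 0, 8, 6, 7, 4, 18, 10, 1, 12, 13, 14, 15, 16, 17, 11] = (0 5 8 4)(1 9 18 11)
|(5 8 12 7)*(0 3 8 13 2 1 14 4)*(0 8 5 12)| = |(0 3 5 13 2 1 14 4 8)(7 12)| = 18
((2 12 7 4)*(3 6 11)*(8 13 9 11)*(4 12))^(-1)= (2 4)(3 11 9 13 8 6)(7 12)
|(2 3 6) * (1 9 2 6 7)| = 5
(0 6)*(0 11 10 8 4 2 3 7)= (0 6 11 10 8 4 2 3 7)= [6, 1, 3, 7, 2, 5, 11, 0, 4, 9, 8, 10]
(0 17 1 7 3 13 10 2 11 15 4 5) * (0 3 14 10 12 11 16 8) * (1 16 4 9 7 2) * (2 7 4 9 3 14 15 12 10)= [17, 7, 9, 13, 5, 14, 6, 15, 0, 4, 1, 12, 11, 10, 2, 3, 8, 16]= (0 17 16 8)(1 7 15 3 13 10)(2 9 4 5 14)(11 12)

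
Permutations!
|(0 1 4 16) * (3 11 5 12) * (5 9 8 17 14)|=|(0 1 4 16)(3 11 9 8 17 14 5 12)|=8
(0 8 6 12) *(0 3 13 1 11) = (0 8 6 12 3 13 1 11) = [8, 11, 2, 13, 4, 5, 12, 7, 6, 9, 10, 0, 3, 1]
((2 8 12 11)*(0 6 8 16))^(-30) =(0 2 12 6 16 11 8)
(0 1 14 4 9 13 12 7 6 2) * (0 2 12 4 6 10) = [1, 14, 2, 3, 9, 5, 12, 10, 8, 13, 0, 11, 7, 4, 6] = (0 1 14 6 12 7 10)(4 9 13)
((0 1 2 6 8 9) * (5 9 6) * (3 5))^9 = (0 3)(1 5)(2 9)(6 8)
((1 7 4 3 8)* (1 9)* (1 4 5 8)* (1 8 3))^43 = (1 7 5 3 8 9 4)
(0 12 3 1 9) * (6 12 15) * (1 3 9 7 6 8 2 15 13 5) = (0 13 5 1 7 6 12 9)(2 15 8) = [13, 7, 15, 3, 4, 1, 12, 6, 2, 0, 10, 11, 9, 5, 14, 8]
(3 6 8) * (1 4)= (1 4)(3 6 8)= [0, 4, 2, 6, 1, 5, 8, 7, 3]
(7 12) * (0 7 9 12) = (0 7)(9 12) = [7, 1, 2, 3, 4, 5, 6, 0, 8, 12, 10, 11, 9]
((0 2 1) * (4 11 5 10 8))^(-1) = ((0 2 1)(4 11 5 10 8))^(-1) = (0 1 2)(4 8 10 5 11)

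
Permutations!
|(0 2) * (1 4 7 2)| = 5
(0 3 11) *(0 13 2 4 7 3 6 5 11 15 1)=[6, 0, 4, 15, 7, 11, 5, 3, 8, 9, 10, 13, 12, 2, 14, 1]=(0 6 5 11 13 2 4 7 3 15 1)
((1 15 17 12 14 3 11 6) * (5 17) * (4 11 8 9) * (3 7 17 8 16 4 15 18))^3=((1 18 3 16 4 11 6)(5 8 9 15)(7 17 12 14))^3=(1 16 6 3 11 18 4)(5 15 9 8)(7 14 12 17)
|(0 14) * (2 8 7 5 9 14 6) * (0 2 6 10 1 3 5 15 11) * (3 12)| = |(0 10 1 12 3 5 9 14 2 8 7 15 11)| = 13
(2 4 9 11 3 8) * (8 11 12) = (2 4 9 12 8)(3 11) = [0, 1, 4, 11, 9, 5, 6, 7, 2, 12, 10, 3, 8]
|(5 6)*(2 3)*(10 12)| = 2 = |(2 3)(5 6)(10 12)|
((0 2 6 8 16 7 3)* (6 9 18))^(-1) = (0 3 7 16 8 6 18 9 2)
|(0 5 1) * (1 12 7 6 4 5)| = |(0 1)(4 5 12 7 6)| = 10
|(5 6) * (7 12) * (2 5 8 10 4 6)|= |(2 5)(4 6 8 10)(7 12)|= 4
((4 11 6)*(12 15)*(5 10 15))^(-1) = (4 6 11)(5 12 15 10)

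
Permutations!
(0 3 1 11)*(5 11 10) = (0 3 1 10 5 11) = [3, 10, 2, 1, 4, 11, 6, 7, 8, 9, 5, 0]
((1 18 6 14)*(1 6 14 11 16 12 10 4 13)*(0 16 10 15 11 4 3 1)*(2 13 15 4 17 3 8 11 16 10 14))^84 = (18)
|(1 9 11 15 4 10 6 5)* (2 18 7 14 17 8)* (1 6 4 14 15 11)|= 14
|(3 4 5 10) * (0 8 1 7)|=|(0 8 1 7)(3 4 5 10)|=4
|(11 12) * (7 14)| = 2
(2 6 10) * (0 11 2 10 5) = [11, 1, 6, 3, 4, 0, 5, 7, 8, 9, 10, 2] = (0 11 2 6 5)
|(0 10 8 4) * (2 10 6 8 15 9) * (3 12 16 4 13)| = |(0 6 8 13 3 12 16 4)(2 10 15 9)| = 8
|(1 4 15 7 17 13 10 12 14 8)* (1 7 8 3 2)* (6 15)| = 13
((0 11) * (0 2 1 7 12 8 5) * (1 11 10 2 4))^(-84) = (0 7 2 8 4)(1 10 12 11 5)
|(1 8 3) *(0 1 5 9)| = 6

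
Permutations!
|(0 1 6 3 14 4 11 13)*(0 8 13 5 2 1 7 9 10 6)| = 12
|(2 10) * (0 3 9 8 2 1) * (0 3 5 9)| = |(0 5 9 8 2 10 1 3)| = 8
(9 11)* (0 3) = [3, 1, 2, 0, 4, 5, 6, 7, 8, 11, 10, 9] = (0 3)(9 11)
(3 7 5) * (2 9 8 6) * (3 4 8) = (2 9 3 7 5 4 8 6) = [0, 1, 9, 7, 8, 4, 2, 5, 6, 3]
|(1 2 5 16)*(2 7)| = 5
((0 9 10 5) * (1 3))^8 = (10)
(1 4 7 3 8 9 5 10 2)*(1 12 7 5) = [0, 4, 12, 8, 5, 10, 6, 3, 9, 1, 2, 11, 7] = (1 4 5 10 2 12 7 3 8 9)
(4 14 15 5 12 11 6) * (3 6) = (3 6 4 14 15 5 12 11) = [0, 1, 2, 6, 14, 12, 4, 7, 8, 9, 10, 3, 11, 13, 15, 5]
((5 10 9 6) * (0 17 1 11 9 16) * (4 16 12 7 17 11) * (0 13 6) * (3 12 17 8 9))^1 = (0 11 3 12 7 8 9)(1 4 16 13 6 5 10 17)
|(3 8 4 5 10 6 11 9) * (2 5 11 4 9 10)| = 12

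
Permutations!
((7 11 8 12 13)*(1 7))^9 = ((1 7 11 8 12 13))^9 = (1 8)(7 12)(11 13)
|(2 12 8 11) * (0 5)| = 4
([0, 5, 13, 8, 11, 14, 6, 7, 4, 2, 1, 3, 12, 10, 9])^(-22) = [0, 10, 9, 4, 3, 1, 6, 7, 11, 14, 13, 8, 12, 2, 5]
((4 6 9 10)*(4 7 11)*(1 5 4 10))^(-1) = (1 9 6 4 5)(7 10 11)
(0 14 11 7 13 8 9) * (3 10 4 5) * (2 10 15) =(0 14 11 7 13 8 9)(2 10 4 5 3 15) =[14, 1, 10, 15, 5, 3, 6, 13, 9, 0, 4, 7, 12, 8, 11, 2]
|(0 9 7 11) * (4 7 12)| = 6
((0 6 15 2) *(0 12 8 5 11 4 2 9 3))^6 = (0 6 15 9 3)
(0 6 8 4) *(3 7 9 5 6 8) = [8, 1, 2, 7, 0, 6, 3, 9, 4, 5] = (0 8 4)(3 7 9 5 6)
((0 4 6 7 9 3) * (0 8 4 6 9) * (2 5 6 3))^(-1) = (0 7 6 5 2 9 4 8 3)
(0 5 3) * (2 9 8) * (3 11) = [5, 1, 9, 0, 4, 11, 6, 7, 2, 8, 10, 3] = (0 5 11 3)(2 9 8)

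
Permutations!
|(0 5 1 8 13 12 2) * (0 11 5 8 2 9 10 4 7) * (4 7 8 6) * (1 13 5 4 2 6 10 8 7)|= 40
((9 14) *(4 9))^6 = (14)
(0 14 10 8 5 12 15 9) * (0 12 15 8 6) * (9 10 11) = [14, 1, 2, 3, 4, 15, 0, 7, 5, 12, 6, 9, 8, 13, 11, 10] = (0 14 11 9 12 8 5 15 10 6)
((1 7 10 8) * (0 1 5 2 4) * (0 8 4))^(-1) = ((0 1 7 10 4 8 5 2))^(-1) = (0 2 5 8 4 10 7 1)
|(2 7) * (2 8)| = |(2 7 8)| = 3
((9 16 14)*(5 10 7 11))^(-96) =(16)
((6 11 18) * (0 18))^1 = (0 18 6 11)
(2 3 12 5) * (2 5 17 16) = (2 3 12 17 16) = [0, 1, 3, 12, 4, 5, 6, 7, 8, 9, 10, 11, 17, 13, 14, 15, 2, 16]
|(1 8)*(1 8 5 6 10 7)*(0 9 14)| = 15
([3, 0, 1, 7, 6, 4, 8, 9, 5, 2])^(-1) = [1, 2, 9, 0, 5, 8, 4, 3, 6, 7]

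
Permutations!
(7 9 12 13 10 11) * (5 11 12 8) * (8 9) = (5 11 7 8)(10 12 13) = [0, 1, 2, 3, 4, 11, 6, 8, 5, 9, 12, 7, 13, 10]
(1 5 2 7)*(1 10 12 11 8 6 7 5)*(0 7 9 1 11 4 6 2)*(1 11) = (0 7 10 12 4 6 9 11 8 2 5) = [7, 1, 5, 3, 6, 0, 9, 10, 2, 11, 12, 8, 4]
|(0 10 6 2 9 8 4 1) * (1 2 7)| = 20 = |(0 10 6 7 1)(2 9 8 4)|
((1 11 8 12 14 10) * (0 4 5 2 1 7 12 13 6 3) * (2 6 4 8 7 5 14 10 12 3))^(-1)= ((0 8 13 4 14 12 10 5 6 2 1 11 7 3))^(-1)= (0 3 7 11 1 2 6 5 10 12 14 4 13 8)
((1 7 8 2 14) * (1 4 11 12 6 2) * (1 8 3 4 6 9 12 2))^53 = (1 2 3 6 11 7 14 4)(9 12)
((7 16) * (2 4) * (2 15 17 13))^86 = (2 4 15 17 13)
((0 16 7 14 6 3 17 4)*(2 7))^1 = (0 16 2 7 14 6 3 17 4)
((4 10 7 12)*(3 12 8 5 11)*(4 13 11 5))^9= ((3 12 13 11)(4 10 7 8))^9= (3 12 13 11)(4 10 7 8)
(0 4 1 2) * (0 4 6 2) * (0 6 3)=(0 3)(1 6 2 4)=[3, 6, 4, 0, 1, 5, 2]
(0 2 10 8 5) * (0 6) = (0 2 10 8 5 6) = [2, 1, 10, 3, 4, 6, 0, 7, 5, 9, 8]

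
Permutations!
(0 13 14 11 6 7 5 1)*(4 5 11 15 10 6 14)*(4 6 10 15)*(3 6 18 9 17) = (0 13 18 9 17 3 6 7 11 14 4 5 1) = [13, 0, 2, 6, 5, 1, 7, 11, 8, 17, 10, 14, 12, 18, 4, 15, 16, 3, 9]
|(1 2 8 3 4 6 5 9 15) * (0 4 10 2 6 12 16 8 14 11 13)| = 55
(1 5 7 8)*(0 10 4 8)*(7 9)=(0 10 4 8 1 5 9 7)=[10, 5, 2, 3, 8, 9, 6, 0, 1, 7, 4]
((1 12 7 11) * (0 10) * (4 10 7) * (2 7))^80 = (12)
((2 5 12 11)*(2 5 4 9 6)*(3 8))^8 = (5 11 12) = ((2 4 9 6)(3 8)(5 12 11))^8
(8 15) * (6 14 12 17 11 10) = (6 14 12 17 11 10)(8 15) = [0, 1, 2, 3, 4, 5, 14, 7, 15, 9, 6, 10, 17, 13, 12, 8, 16, 11]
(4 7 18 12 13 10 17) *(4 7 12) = (4 12 13 10 17 7 18) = [0, 1, 2, 3, 12, 5, 6, 18, 8, 9, 17, 11, 13, 10, 14, 15, 16, 7, 4]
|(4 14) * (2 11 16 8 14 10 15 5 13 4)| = 5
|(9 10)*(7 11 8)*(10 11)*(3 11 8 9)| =6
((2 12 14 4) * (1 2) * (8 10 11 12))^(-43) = (1 12 8 4 11 2 14 10) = ((1 2 8 10 11 12 14 4))^(-43)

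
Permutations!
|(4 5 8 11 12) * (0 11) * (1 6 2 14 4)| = |(0 11 12 1 6 2 14 4 5 8)| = 10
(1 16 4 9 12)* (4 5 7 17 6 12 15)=(1 16 5 7 17 6 12)(4 9 15)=[0, 16, 2, 3, 9, 7, 12, 17, 8, 15, 10, 11, 1, 13, 14, 4, 5, 6]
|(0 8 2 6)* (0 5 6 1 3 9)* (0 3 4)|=10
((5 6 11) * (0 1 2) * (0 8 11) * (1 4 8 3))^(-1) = (0 6 5 11 8 4)(1 3 2)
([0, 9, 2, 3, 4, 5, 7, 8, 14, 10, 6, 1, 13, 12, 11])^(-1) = [0, 11, 2, 3, 4, 5, 10, 6, 7, 1, 9, 14, 13, 12, 8]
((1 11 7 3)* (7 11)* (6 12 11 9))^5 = ((1 7 3)(6 12 11 9))^5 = (1 3 7)(6 12 11 9)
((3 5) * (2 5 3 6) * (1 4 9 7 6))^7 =(9)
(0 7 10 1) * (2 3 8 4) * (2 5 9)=(0 7 10 1)(2 3 8 4 5 9)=[7, 0, 3, 8, 5, 9, 6, 10, 4, 2, 1]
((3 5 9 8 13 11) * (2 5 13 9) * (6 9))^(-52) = ((2 5)(3 13 11)(6 9 8))^(-52) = (3 11 13)(6 8 9)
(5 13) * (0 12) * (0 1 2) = (0 12 1 2)(5 13) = [12, 2, 0, 3, 4, 13, 6, 7, 8, 9, 10, 11, 1, 5]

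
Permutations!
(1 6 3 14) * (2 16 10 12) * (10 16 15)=(16)(1 6 3 14)(2 15 10 12)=[0, 6, 15, 14, 4, 5, 3, 7, 8, 9, 12, 11, 2, 13, 1, 10, 16]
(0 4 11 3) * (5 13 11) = (0 4 5 13 11 3) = [4, 1, 2, 0, 5, 13, 6, 7, 8, 9, 10, 3, 12, 11]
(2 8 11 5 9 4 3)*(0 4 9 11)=(0 4 3 2 8)(5 11)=[4, 1, 8, 2, 3, 11, 6, 7, 0, 9, 10, 5]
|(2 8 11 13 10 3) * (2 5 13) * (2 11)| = 4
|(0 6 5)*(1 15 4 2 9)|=15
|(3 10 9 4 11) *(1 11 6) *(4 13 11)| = |(1 4 6)(3 10 9 13 11)| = 15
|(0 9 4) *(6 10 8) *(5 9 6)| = |(0 6 10 8 5 9 4)| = 7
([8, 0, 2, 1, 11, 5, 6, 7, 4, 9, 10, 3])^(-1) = [1, 3, 2, 11, 8, 5, 6, 7, 0, 9, 10, 4]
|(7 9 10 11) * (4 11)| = |(4 11 7 9 10)| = 5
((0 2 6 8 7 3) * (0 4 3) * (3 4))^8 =(0 8 2 7 6)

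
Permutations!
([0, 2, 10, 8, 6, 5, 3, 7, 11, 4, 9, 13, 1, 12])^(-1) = [0, 12, 1, 6, 9, 5, 4, 7, 3, 10, 2, 8, 13, 11]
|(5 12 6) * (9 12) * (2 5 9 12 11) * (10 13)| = |(2 5 12 6 9 11)(10 13)| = 6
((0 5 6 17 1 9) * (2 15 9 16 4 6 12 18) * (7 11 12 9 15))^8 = ((0 5 9)(1 16 4 6 17)(2 7 11 12 18))^8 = (0 9 5)(1 6 16 17 4)(2 12 7 18 11)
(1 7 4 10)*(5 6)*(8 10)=[0, 7, 2, 3, 8, 6, 5, 4, 10, 9, 1]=(1 7 4 8 10)(5 6)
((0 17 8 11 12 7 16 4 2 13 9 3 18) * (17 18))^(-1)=(0 18)(2 4 16 7 12 11 8 17 3 9 13)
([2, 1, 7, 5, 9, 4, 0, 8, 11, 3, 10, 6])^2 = [7, 1, 8, 4, 3, 9, 2, 11, 6, 5, 10, 0]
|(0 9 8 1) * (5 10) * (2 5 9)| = |(0 2 5 10 9 8 1)| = 7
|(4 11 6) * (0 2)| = |(0 2)(4 11 6)| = 6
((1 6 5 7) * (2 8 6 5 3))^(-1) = (1 7 5)(2 3 6 8)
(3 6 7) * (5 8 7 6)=(3 5 8 7)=[0, 1, 2, 5, 4, 8, 6, 3, 7]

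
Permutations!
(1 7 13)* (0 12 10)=(0 12 10)(1 7 13)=[12, 7, 2, 3, 4, 5, 6, 13, 8, 9, 0, 11, 10, 1]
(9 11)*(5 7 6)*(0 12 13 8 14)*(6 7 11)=(0 12 13 8 14)(5 11 9 6)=[12, 1, 2, 3, 4, 11, 5, 7, 14, 6, 10, 9, 13, 8, 0]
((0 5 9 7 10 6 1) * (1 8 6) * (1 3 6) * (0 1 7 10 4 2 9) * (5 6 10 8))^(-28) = ((0 6 5)(2 9 8 7 4)(3 10))^(-28) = (10)(0 5 6)(2 8 4 9 7)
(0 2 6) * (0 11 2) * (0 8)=(0 8)(2 6 11)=[8, 1, 6, 3, 4, 5, 11, 7, 0, 9, 10, 2]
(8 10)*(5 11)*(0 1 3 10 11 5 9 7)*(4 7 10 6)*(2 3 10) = (0 1 10 8 11 9 2 3 6 4 7) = [1, 10, 3, 6, 7, 5, 4, 0, 11, 2, 8, 9]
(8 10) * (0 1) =(0 1)(8 10) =[1, 0, 2, 3, 4, 5, 6, 7, 10, 9, 8]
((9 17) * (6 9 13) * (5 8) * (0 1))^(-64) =((0 1)(5 8)(6 9 17 13))^(-64) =(17)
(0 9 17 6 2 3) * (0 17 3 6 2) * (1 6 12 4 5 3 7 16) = (0 9 7 16 1 6)(2 12 4 5 3 17) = [9, 6, 12, 17, 5, 3, 0, 16, 8, 7, 10, 11, 4, 13, 14, 15, 1, 2]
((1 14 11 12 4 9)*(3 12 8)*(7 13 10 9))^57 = ((1 14 11 8 3 12 4 7 13 10 9))^57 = (1 11 3 4 13 9 14 8 12 7 10)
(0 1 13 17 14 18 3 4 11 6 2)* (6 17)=[1, 13, 0, 4, 11, 5, 2, 7, 8, 9, 10, 17, 12, 6, 18, 15, 16, 14, 3]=(0 1 13 6 2)(3 4 11 17 14 18)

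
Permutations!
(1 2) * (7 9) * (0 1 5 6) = (0 1 2 5 6)(7 9) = [1, 2, 5, 3, 4, 6, 0, 9, 8, 7]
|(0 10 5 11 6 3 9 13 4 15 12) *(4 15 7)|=10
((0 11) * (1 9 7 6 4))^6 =((0 11)(1 9 7 6 4))^6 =(11)(1 9 7 6 4)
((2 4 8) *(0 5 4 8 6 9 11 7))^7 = ((0 5 4 6 9 11 7)(2 8))^7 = (11)(2 8)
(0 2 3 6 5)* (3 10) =[2, 1, 10, 6, 4, 0, 5, 7, 8, 9, 3] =(0 2 10 3 6 5)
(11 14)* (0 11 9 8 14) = (0 11)(8 14 9) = [11, 1, 2, 3, 4, 5, 6, 7, 14, 8, 10, 0, 12, 13, 9]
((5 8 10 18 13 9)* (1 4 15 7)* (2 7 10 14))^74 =((1 4 15 10 18 13 9 5 8 14 2 7))^74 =(1 15 18 9 8 2)(4 10 13 5 14 7)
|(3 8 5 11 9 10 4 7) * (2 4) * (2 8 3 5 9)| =|(2 4 7 5 11)(8 9 10)| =15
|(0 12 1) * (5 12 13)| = 5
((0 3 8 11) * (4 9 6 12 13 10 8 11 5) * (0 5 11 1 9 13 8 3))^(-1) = (1 3 10 13 4 5 11 8 12 6 9)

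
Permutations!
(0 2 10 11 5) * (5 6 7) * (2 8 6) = [8, 1, 10, 3, 4, 0, 7, 5, 6, 9, 11, 2] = (0 8 6 7 5)(2 10 11)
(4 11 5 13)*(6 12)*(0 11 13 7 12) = (0 11 5 7 12 6)(4 13) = [11, 1, 2, 3, 13, 7, 0, 12, 8, 9, 10, 5, 6, 4]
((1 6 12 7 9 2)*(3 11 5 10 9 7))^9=(12)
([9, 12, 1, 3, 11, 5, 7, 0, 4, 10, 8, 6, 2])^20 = [4, 2, 12, 3, 0, 5, 10, 8, 7, 11, 6, 9, 1]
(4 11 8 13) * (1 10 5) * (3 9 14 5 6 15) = (1 10 6 15 3 9 14 5)(4 11 8 13) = [0, 10, 2, 9, 11, 1, 15, 7, 13, 14, 6, 8, 12, 4, 5, 3]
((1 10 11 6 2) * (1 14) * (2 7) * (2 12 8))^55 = ((1 10 11 6 7 12 8 2 14))^55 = (1 10 11 6 7 12 8 2 14)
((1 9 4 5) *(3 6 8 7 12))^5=((1 9 4 5)(3 6 8 7 12))^5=(12)(1 9 4 5)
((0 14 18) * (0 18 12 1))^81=((18)(0 14 12 1))^81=(18)(0 14 12 1)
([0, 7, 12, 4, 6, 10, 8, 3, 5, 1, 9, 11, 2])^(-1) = [0, 9, 12, 7, 3, 8, 4, 1, 6, 10, 5, 11, 2]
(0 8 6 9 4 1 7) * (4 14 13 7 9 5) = (0 8 6 5 4 1 9 14 13 7) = [8, 9, 2, 3, 1, 4, 5, 0, 6, 14, 10, 11, 12, 7, 13]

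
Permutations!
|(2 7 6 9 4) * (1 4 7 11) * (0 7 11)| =8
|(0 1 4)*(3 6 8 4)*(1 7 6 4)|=|(0 7 6 8 1 3 4)|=7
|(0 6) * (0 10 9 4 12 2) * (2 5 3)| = 9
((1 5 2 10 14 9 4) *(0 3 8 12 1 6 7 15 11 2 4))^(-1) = ((0 3 8 12 1 5 4 6 7 15 11 2 10 14 9))^(-1) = (0 9 14 10 2 11 15 7 6 4 5 1 12 8 3)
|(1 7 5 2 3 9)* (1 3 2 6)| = 4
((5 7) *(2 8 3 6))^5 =((2 8 3 6)(5 7))^5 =(2 8 3 6)(5 7)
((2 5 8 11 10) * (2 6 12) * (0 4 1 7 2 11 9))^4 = (12)(0 2)(1 8)(4 5)(7 9)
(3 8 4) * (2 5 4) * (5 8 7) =[0, 1, 8, 7, 3, 4, 6, 5, 2] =(2 8)(3 7 5 4)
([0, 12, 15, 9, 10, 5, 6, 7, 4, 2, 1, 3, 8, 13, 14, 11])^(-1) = [0, 10, 9, 11, 8, 5, 6, 7, 12, 3, 4, 15, 1, 13, 14, 2]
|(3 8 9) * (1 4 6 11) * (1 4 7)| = |(1 7)(3 8 9)(4 6 11)| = 6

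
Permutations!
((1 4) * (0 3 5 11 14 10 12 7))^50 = ((0 3 5 11 14 10 12 7)(1 4))^50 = (0 5 14 12)(3 11 10 7)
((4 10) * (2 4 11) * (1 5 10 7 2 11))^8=((11)(1 5 10)(2 4 7))^8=(11)(1 10 5)(2 7 4)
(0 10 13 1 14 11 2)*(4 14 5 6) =(0 10 13 1 5 6 4 14 11 2) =[10, 5, 0, 3, 14, 6, 4, 7, 8, 9, 13, 2, 12, 1, 11]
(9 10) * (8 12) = (8 12)(9 10) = [0, 1, 2, 3, 4, 5, 6, 7, 12, 10, 9, 11, 8]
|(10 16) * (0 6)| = |(0 6)(10 16)| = 2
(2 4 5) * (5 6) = (2 4 6 5) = [0, 1, 4, 3, 6, 2, 5]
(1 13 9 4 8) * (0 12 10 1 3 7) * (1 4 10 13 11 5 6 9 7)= (0 12 13 7)(1 11 5 6 9 10 4 8 3)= [12, 11, 2, 1, 8, 6, 9, 0, 3, 10, 4, 5, 13, 7]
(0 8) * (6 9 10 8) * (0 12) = (0 6 9 10 8 12) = [6, 1, 2, 3, 4, 5, 9, 7, 12, 10, 8, 11, 0]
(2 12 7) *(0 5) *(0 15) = [5, 1, 12, 3, 4, 15, 6, 2, 8, 9, 10, 11, 7, 13, 14, 0] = (0 5 15)(2 12 7)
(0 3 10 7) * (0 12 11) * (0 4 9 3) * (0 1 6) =(0 1 6)(3 10 7 12 11 4 9) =[1, 6, 2, 10, 9, 5, 0, 12, 8, 3, 7, 4, 11]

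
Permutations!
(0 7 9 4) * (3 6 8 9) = (0 7 3 6 8 9 4) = [7, 1, 2, 6, 0, 5, 8, 3, 9, 4]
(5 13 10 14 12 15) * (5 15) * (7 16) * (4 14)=(4 14 12 5 13 10)(7 16)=[0, 1, 2, 3, 14, 13, 6, 16, 8, 9, 4, 11, 5, 10, 12, 15, 7]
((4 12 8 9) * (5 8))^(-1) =((4 12 5 8 9))^(-1) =(4 9 8 5 12)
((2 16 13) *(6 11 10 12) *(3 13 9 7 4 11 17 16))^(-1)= ((2 3 13)(4 11 10 12 6 17 16 9 7))^(-1)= (2 13 3)(4 7 9 16 17 6 12 10 11)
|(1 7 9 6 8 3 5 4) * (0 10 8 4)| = |(0 10 8 3 5)(1 7 9 6 4)| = 5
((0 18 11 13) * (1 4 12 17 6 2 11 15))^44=((0 18 15 1 4 12 17 6 2 11 13))^44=(18)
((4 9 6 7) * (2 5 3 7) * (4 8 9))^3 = ((2 5 3 7 8 9 6))^3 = (2 7 6 3 9 5 8)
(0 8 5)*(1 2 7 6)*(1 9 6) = [8, 2, 7, 3, 4, 0, 9, 1, 5, 6] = (0 8 5)(1 2 7)(6 9)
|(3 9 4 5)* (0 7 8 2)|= 4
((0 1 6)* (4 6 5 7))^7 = (0 1 5 7 4 6)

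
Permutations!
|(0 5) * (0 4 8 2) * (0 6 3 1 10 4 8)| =|(0 5 8 2 6 3 1 10 4)| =9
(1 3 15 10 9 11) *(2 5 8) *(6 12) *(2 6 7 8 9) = (1 3 15 10 2 5 9 11)(6 12 7 8) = [0, 3, 5, 15, 4, 9, 12, 8, 6, 11, 2, 1, 7, 13, 14, 10]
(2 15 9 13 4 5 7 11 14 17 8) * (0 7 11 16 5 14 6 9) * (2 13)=(0 7 16 5 11 6 9 2 15)(4 14 17 8 13)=[7, 1, 15, 3, 14, 11, 9, 16, 13, 2, 10, 6, 12, 4, 17, 0, 5, 8]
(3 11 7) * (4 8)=(3 11 7)(4 8)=[0, 1, 2, 11, 8, 5, 6, 3, 4, 9, 10, 7]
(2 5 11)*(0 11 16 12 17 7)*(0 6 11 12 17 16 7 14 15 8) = [12, 1, 5, 3, 4, 7, 11, 6, 0, 9, 10, 2, 16, 13, 15, 8, 17, 14] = (0 12 16 17 14 15 8)(2 5 7 6 11)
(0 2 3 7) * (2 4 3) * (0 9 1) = (0 4 3 7 9 1) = [4, 0, 2, 7, 3, 5, 6, 9, 8, 1]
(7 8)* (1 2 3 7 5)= (1 2 3 7 8 5)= [0, 2, 3, 7, 4, 1, 6, 8, 5]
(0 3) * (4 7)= (0 3)(4 7)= [3, 1, 2, 0, 7, 5, 6, 4]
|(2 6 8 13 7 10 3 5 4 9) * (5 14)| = 11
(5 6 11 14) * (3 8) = (3 8)(5 6 11 14) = [0, 1, 2, 8, 4, 6, 11, 7, 3, 9, 10, 14, 12, 13, 5]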